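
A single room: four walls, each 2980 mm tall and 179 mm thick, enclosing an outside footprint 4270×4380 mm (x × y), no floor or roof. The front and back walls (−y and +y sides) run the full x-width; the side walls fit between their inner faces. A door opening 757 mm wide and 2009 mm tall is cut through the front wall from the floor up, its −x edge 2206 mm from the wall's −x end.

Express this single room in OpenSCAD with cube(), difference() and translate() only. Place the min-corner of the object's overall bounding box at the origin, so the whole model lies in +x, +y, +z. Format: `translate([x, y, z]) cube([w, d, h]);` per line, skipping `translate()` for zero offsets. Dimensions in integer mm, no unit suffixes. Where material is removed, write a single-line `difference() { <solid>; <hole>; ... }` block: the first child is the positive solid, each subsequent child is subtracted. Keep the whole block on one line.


difference() { cube([4270, 179, 2980]); translate([2206, 0, 0]) cube([757, 179, 2009]); }
translate([0, 4201, 0]) cube([4270, 179, 2980]);
translate([0, 179, 0]) cube([179, 4022, 2980]);
translate([4091, 179, 0]) cube([179, 4022, 2980]);


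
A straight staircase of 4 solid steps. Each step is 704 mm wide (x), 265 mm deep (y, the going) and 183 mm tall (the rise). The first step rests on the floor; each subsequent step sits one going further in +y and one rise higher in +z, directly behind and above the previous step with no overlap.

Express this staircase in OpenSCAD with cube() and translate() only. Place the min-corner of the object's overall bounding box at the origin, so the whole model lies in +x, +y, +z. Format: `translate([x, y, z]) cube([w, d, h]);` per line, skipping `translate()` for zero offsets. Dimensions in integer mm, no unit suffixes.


cube([704, 265, 183]);
translate([0, 265, 183]) cube([704, 265, 183]);
translate([0, 530, 366]) cube([704, 265, 183]);
translate([0, 795, 549]) cube([704, 265, 183]);


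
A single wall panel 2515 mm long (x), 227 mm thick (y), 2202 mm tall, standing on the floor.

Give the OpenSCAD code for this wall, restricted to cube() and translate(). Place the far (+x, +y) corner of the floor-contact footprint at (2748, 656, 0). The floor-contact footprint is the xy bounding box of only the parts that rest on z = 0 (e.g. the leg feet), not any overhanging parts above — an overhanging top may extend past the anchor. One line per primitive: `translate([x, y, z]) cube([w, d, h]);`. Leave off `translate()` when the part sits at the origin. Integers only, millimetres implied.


translate([233, 429, 0]) cube([2515, 227, 2202]);


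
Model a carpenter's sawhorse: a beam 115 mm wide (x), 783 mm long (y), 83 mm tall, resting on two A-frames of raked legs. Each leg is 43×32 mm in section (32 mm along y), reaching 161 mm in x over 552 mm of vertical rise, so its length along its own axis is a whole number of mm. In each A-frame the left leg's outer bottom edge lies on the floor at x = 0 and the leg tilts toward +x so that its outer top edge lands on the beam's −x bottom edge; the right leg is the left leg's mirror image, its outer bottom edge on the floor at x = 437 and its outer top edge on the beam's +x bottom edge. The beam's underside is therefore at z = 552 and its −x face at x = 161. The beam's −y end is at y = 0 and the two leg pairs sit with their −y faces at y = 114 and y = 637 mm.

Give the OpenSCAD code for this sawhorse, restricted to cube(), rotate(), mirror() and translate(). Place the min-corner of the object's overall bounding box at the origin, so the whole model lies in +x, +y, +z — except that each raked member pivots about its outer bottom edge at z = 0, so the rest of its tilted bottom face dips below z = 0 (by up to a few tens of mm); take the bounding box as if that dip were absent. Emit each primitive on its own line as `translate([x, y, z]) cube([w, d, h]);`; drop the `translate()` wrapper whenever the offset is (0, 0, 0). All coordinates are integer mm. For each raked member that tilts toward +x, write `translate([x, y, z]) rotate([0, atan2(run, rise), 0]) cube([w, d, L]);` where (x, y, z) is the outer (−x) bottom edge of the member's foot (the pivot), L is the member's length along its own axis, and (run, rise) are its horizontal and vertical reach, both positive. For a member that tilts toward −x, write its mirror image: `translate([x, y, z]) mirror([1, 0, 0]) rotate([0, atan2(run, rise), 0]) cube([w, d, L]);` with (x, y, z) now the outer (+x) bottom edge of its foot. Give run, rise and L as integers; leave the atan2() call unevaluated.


translate([161, 0, 552]) cube([115, 783, 83]);
translate([0, 114, 0]) rotate([0, atan2(161, 552), 0]) cube([43, 32, 575]);
translate([437, 114, 0]) mirror([1, 0, 0]) rotate([0, atan2(161, 552), 0]) cube([43, 32, 575]);
translate([0, 637, 0]) rotate([0, atan2(161, 552), 0]) cube([43, 32, 575]);
translate([437, 637, 0]) mirror([1, 0, 0]) rotate([0, atan2(161, 552), 0]) cube([43, 32, 575]);


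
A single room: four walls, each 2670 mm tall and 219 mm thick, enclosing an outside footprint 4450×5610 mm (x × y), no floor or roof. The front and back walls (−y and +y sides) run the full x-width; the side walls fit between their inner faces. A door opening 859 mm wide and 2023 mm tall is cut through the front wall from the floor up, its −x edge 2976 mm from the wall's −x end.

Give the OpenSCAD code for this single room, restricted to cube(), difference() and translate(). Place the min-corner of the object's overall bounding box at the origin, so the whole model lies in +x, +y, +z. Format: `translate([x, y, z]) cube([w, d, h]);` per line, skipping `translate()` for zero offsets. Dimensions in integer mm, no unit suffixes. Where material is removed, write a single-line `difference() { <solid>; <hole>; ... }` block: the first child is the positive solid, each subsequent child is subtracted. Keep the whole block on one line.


difference() { cube([4450, 219, 2670]); translate([2976, 0, 0]) cube([859, 219, 2023]); }
translate([0, 5391, 0]) cube([4450, 219, 2670]);
translate([0, 219, 0]) cube([219, 5172, 2670]);
translate([4231, 219, 0]) cube([219, 5172, 2670]);


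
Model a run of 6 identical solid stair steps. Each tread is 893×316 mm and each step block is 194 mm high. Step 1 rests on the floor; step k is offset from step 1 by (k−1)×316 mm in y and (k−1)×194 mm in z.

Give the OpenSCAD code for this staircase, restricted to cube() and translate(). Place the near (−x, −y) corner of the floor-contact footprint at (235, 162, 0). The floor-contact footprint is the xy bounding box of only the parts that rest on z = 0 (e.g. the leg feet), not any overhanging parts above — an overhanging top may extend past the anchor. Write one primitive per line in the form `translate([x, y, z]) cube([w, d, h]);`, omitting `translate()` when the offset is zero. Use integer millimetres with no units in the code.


translate([235, 162, 0]) cube([893, 316, 194]);
translate([235, 478, 194]) cube([893, 316, 194]);
translate([235, 794, 388]) cube([893, 316, 194]);
translate([235, 1110, 582]) cube([893, 316, 194]);
translate([235, 1426, 776]) cube([893, 316, 194]);
translate([235, 1742, 970]) cube([893, 316, 194]);


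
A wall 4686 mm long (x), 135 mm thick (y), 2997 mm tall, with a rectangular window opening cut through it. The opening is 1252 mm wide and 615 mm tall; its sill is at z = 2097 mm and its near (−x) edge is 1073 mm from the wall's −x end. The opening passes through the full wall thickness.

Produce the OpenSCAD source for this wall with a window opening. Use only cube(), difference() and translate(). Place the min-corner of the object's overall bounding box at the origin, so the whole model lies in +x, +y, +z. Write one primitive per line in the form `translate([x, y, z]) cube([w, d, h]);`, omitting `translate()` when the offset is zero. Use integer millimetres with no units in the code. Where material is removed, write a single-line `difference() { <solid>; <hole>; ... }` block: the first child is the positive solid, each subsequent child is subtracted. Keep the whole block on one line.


difference() { cube([4686, 135, 2997]); translate([1073, 0, 2097]) cube([1252, 135, 615]); }


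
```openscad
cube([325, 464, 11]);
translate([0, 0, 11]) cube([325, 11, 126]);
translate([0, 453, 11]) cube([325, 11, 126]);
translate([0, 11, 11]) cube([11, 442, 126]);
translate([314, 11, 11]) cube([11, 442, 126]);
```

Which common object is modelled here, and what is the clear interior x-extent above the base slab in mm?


An open box. The internal width is 303 mm.

A 325×464 base slab with four walls standing on it — an open box. The base is 325 mm wide and the walls are 11 mm thick, so the internal width is 325 − 2 × 11 = 303 mm.


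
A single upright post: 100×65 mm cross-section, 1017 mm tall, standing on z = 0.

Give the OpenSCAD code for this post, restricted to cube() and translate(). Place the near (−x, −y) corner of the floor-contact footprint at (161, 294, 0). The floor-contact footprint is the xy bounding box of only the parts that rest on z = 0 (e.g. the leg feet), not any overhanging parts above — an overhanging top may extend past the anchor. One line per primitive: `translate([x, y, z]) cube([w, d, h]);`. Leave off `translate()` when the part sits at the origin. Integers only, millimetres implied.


translate([161, 294, 0]) cube([100, 65, 1017]);


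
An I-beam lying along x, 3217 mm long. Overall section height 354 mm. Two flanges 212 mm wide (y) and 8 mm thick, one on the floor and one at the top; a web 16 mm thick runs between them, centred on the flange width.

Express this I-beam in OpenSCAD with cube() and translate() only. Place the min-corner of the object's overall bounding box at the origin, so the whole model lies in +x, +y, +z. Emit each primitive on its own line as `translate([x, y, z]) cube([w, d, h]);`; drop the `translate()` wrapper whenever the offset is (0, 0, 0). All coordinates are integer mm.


cube([3217, 212, 8]);
translate([0, 98, 8]) cube([3217, 16, 338]);
translate([0, 0, 346]) cube([3217, 212, 8]);


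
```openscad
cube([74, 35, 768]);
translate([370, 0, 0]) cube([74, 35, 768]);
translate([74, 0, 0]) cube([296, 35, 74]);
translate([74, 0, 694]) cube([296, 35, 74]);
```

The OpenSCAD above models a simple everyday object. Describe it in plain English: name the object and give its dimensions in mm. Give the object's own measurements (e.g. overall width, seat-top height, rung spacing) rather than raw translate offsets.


A rectangular picture frame lying in the x–z plane (depth along y). The opening is 296 mm wide (x) by 620 mm tall (z), surrounded by a border 74 mm wide on all four sides. The frame is 35 mm deep and is made of two full-height vertical stiles with two horizontal rails fitted between them.


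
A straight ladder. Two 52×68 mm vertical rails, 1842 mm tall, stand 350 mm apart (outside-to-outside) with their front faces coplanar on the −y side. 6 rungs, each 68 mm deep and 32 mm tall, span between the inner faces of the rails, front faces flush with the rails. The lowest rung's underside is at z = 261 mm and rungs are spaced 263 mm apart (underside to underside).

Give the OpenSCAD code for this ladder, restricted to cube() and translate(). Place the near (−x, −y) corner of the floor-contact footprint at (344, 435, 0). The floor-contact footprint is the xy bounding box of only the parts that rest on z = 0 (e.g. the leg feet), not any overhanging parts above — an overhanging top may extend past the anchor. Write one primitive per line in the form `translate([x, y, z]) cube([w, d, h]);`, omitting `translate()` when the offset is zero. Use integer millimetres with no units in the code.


// rung span = 350 - 2*52 = 246
// rung[k] z = 261 + k*263
translate([344, 435, 0]) cube([52, 68, 1842]);
translate([642, 435, 0]) cube([52, 68, 1842]);
translate([396, 435, 261]) cube([246, 68, 32]);
translate([396, 435, 524]) cube([246, 68, 32]);
translate([396, 435, 787]) cube([246, 68, 32]);
translate([396, 435, 1050]) cube([246, 68, 32]);
translate([396, 435, 1313]) cube([246, 68, 32]);
translate([396, 435, 1576]) cube([246, 68, 32]);


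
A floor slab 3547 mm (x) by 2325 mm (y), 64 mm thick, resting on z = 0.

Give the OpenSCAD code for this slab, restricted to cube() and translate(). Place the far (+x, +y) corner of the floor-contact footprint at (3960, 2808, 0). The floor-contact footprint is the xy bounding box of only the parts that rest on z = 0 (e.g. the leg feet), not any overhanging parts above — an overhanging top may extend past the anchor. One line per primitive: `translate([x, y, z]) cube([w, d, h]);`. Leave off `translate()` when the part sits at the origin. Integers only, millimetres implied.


translate([413, 483, 0]) cube([3547, 2325, 64]);


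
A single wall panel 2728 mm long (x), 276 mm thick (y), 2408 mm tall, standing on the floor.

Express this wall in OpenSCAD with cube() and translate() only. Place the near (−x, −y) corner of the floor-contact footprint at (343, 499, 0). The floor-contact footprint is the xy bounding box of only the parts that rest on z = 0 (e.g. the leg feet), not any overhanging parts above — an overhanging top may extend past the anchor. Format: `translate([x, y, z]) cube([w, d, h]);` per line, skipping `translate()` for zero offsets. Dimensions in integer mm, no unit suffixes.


translate([343, 499, 0]) cube([2728, 276, 2408]);


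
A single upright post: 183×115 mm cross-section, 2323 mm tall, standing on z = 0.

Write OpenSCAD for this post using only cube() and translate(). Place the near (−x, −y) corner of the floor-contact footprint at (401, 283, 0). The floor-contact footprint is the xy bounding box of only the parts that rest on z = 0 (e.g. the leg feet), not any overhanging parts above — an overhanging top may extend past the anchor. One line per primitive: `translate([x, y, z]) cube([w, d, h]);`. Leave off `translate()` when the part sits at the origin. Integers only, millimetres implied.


translate([401, 283, 0]) cube([183, 115, 2323]);


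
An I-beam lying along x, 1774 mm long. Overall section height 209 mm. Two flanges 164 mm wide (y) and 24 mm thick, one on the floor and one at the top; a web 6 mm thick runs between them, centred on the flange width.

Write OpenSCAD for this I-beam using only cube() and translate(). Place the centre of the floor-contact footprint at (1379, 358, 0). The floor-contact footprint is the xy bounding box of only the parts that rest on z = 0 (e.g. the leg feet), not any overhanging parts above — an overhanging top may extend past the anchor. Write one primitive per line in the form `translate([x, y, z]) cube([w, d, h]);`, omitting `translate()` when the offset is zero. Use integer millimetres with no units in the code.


translate([492, 276, 0]) cube([1774, 164, 24]);
translate([492, 355, 24]) cube([1774, 6, 161]);
translate([492, 276, 185]) cube([1774, 164, 24]);


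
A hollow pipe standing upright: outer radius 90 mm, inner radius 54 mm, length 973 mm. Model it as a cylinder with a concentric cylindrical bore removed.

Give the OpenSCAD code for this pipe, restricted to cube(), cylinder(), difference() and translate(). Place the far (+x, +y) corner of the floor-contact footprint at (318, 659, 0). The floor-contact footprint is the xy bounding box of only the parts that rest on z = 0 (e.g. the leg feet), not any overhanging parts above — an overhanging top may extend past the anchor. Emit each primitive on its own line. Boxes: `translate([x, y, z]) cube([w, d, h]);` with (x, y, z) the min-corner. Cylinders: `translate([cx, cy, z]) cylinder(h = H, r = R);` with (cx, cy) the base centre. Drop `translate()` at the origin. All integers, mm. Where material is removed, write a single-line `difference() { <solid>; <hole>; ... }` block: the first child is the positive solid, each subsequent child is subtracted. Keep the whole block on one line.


difference() { translate([228, 569, 0]) cylinder(h = 973, r = 90); translate([228, 569, 0]) cylinder(h = 973, r = 54); }


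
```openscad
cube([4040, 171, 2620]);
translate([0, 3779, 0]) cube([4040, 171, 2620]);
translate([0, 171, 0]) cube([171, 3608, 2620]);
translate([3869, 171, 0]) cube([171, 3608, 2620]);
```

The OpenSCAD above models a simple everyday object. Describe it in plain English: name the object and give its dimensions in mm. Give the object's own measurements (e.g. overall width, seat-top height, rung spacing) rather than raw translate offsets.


The wall frame of a small rectangular building: four walls, each 2620 mm tall and 171 mm thick, enclosing a footprint 4040 mm (x) by 3950 mm (y) outside-to-outside, with no floor or roof. The front and back walls (the −y and +y sides) span the full width; the two side walls fit between them.


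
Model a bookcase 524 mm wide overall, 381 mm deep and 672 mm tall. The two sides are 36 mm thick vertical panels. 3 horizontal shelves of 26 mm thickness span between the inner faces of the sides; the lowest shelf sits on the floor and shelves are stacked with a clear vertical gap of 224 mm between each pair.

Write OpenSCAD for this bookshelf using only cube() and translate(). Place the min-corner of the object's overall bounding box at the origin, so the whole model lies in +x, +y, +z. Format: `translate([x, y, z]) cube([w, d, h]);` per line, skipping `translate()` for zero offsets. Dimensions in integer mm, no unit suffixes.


cube([36, 381, 672]);
translate([488, 0, 0]) cube([36, 381, 672]);
translate([36, 0, 0]) cube([452, 381, 26]);
translate([36, 0, 250]) cube([452, 381, 26]);
translate([36, 0, 500]) cube([452, 381, 26]);


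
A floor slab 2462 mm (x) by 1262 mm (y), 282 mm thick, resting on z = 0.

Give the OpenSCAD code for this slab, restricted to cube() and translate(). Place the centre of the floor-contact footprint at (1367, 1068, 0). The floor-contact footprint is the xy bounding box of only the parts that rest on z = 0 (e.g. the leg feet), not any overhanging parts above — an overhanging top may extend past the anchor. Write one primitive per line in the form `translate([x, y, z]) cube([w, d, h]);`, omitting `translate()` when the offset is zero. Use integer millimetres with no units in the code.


translate([136, 437, 0]) cube([2462, 1262, 282]);


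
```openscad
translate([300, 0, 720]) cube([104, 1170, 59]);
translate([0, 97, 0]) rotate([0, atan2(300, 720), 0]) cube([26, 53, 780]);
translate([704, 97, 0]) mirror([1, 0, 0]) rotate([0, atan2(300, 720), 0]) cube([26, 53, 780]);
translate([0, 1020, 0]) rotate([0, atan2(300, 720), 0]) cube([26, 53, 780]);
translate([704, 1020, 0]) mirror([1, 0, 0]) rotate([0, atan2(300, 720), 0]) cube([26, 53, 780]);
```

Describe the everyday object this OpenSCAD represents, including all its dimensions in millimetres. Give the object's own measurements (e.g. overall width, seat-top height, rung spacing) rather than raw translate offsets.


A sawhorse. A 104×1170×59 mm beam (x, y, z) sits on two A-frame leg pairs. Each pair is two raked legs of 26×53 mm section (53 mm along y) splaying symmetrically in x. Each leg rises 720 mm vertically over 300 mm of horizontal reach and is 780 mm long along its own axis. Every leg's outer bottom edge rests on the floor and its outer top edge meets a bottom edge of the beam — the left legs (tilting toward +x) meet the beam's −x bottom edge, the right legs (their mirror images, tilting toward −x) meet its +x bottom edge — so the leg tops tuck under the beam, the beam's underside is 720 mm above the floor, and the feet are 704 mm apart outside-to-outside with the beam centred between them. The two leg pairs are set in 97 mm from either end of the beam.


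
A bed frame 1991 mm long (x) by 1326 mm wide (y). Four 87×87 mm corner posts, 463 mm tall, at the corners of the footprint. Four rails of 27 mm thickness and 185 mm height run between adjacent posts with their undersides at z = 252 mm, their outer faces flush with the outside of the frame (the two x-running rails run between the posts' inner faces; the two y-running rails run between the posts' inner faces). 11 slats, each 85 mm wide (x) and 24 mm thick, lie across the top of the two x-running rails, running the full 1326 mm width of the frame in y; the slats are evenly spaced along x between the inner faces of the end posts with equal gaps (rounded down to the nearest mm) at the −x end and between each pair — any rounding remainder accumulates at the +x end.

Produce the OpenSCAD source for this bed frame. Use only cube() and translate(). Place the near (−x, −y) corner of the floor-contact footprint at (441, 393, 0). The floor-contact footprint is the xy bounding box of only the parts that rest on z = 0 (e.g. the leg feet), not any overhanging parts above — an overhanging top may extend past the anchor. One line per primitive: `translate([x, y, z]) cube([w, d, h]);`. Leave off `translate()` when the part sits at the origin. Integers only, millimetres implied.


// slat z = rail_z + rail_h = 252 + 185 = 437
// slat gap = ⌊(1817 − 11·85) / 12⌋ = 73
translate([441, 393, 0]) cube([87, 87, 463]);
translate([441, 1632, 0]) cube([87, 87, 463]);
translate([2345, 393, 0]) cube([87, 87, 463]);
translate([2345, 1632, 0]) cube([87, 87, 463]);
translate([528, 393, 252]) cube([1817, 27, 185]);
translate([528, 1692, 252]) cube([1817, 27, 185]);
translate([441, 480, 252]) cube([27, 1152, 185]);
translate([2405, 480, 252]) cube([27, 1152, 185]);
translate([601, 393, 437]) cube([85, 1326, 24]);
translate([759, 393, 437]) cube([85, 1326, 24]);
translate([917, 393, 437]) cube([85, 1326, 24]);
translate([1075, 393, 437]) cube([85, 1326, 24]);
translate([1233, 393, 437]) cube([85, 1326, 24]);
translate([1391, 393, 437]) cube([85, 1326, 24]);
translate([1549, 393, 437]) cube([85, 1326, 24]);
translate([1707, 393, 437]) cube([85, 1326, 24]);
translate([1865, 393, 437]) cube([85, 1326, 24]);
translate([2023, 393, 437]) cube([85, 1326, 24]);
translate([2181, 393, 437]) cube([85, 1326, 24]);


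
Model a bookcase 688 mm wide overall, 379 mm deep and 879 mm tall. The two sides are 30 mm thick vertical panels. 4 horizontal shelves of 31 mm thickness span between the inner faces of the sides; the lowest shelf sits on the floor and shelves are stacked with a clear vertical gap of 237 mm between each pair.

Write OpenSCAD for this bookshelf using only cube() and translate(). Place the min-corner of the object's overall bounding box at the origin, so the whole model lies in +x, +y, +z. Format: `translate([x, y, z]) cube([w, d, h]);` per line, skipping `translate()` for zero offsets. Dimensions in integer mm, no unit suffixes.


cube([30, 379, 879]);
translate([658, 0, 0]) cube([30, 379, 879]);
translate([30, 0, 0]) cube([628, 379, 31]);
translate([30, 0, 268]) cube([628, 379, 31]);
translate([30, 0, 536]) cube([628, 379, 31]);
translate([30, 0, 804]) cube([628, 379, 31]);


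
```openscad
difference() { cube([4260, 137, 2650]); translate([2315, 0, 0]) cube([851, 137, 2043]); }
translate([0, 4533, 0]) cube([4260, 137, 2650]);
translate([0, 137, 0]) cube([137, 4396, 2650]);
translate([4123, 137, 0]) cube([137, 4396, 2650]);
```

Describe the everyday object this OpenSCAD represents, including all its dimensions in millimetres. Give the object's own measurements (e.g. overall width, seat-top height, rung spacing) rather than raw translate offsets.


A single room: four walls, each 2650 mm tall and 137 mm thick, enclosing an outside footprint 4260×4670 mm (x × y), no floor or roof. The front and back walls (−y and +y sides) run the full x-width; the side walls fit between their inner faces. A door opening 851 mm wide and 2043 mm tall is cut through the front wall from the floor up, its −x edge 2315 mm from the wall's −x end.


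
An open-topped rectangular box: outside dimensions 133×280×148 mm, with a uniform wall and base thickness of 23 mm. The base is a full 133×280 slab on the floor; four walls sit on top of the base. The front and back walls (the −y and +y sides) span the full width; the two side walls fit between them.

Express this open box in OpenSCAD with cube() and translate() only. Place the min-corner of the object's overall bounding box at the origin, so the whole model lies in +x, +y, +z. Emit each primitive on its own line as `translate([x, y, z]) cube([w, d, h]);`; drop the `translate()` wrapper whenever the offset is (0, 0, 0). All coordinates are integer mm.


cube([133, 280, 23]);
translate([0, 0, 23]) cube([133, 23, 125]);
translate([0, 257, 23]) cube([133, 23, 125]);
translate([0, 23, 23]) cube([23, 234, 125]);
translate([110, 23, 23]) cube([23, 234, 125]);


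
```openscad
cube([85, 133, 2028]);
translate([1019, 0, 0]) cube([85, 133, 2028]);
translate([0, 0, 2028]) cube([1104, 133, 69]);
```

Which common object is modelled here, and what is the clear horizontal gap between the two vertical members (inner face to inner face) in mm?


A door frame. The clear opening width is 934 mm.

Two 2028 mm tall posts with a header on top — a door frame. The left jamb is 85 mm wide at x = 0; the right jamb starts at x = 1019. The clear opening is 1019 − 85 = 934 mm.


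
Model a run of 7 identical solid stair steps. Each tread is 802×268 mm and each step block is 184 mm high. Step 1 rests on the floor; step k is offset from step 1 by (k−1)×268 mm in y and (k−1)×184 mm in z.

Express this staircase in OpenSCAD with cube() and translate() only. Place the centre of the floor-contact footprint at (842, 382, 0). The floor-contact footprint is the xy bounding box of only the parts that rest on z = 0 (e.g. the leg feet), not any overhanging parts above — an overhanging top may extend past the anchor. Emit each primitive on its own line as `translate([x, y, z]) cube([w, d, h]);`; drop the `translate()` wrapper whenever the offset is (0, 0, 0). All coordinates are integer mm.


translate([441, 248, 0]) cube([802, 268, 184]);
translate([441, 516, 184]) cube([802, 268, 184]);
translate([441, 784, 368]) cube([802, 268, 184]);
translate([441, 1052, 552]) cube([802, 268, 184]);
translate([441, 1320, 736]) cube([802, 268, 184]);
translate([441, 1588, 920]) cube([802, 268, 184]);
translate([441, 1856, 1104]) cube([802, 268, 184]);


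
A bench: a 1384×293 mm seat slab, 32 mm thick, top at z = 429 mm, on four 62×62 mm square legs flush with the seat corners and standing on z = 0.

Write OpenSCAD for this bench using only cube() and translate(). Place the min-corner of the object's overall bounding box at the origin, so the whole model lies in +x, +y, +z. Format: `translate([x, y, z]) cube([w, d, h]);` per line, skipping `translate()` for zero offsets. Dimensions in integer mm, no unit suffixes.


translate([0, 0, 397]) cube([1384, 293, 32]);
cube([62, 62, 397]);
translate([0, 231, 0]) cube([62, 62, 397]);
translate([1322, 0, 0]) cube([62, 62, 397]);
translate([1322, 231, 0]) cube([62, 62, 397]);


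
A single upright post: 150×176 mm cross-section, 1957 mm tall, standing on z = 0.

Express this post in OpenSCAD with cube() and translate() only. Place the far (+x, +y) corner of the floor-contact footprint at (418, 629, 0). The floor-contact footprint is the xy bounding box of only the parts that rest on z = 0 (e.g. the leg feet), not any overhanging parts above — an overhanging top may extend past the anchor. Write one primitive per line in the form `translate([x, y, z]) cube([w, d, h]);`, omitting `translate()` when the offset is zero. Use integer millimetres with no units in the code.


translate([268, 453, 0]) cube([150, 176, 1957]);


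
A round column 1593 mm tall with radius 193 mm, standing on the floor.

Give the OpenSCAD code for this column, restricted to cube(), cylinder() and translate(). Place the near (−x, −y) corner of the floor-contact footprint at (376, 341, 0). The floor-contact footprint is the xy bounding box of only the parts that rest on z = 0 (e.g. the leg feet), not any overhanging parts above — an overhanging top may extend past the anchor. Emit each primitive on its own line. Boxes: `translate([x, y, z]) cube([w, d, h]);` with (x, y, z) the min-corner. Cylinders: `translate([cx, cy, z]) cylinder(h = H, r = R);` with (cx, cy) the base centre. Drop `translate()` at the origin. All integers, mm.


translate([569, 534, 0]) cylinder(h = 1593, r = 193);


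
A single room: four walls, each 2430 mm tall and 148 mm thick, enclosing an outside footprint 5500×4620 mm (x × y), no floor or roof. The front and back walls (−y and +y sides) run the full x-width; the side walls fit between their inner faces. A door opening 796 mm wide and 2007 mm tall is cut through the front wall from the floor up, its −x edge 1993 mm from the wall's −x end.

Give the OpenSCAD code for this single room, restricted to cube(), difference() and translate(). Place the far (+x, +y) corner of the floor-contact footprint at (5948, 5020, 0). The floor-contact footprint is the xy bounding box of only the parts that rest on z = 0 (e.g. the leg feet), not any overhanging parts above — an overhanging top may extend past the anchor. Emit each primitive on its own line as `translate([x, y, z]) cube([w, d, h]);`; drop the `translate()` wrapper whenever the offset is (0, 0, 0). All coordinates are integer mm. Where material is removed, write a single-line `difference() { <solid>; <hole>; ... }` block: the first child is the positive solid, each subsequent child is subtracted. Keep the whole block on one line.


difference() { translate([448, 400, 0]) cube([5500, 148, 2430]); translate([2441, 400, 0]) cube([796, 148, 2007]); }
translate([448, 4872, 0]) cube([5500, 148, 2430]);
translate([448, 548, 0]) cube([148, 4324, 2430]);
translate([5800, 548, 0]) cube([148, 4324, 2430]);


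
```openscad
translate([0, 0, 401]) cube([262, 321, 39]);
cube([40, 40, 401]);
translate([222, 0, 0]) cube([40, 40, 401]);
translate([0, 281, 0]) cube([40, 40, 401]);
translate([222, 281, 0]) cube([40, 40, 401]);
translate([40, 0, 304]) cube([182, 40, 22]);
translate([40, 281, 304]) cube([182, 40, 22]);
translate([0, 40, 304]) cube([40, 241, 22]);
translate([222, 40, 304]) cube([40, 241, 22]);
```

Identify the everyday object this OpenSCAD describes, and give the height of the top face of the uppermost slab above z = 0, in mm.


A stool. The seat height is 440 mm.

A 262×321×39 slab at z = 401 on four corner posts — a stool. The seat top is 401 + 39 = 440 mm.


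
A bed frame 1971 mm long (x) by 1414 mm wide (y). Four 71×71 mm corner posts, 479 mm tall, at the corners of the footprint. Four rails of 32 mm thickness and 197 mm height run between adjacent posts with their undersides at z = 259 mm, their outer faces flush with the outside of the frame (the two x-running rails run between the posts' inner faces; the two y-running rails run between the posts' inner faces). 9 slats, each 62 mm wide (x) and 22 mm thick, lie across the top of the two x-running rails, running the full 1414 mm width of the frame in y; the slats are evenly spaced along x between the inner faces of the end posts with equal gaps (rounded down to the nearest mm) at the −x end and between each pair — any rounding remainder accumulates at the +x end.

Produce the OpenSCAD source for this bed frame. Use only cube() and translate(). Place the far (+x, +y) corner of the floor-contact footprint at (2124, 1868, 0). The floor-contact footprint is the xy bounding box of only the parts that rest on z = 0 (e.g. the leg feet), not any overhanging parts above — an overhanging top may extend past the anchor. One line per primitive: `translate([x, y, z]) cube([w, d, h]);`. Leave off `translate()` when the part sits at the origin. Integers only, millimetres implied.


translate([153, 454, 0]) cube([71, 71, 479]);
translate([153, 1797, 0]) cube([71, 71, 479]);
translate([2053, 454, 0]) cube([71, 71, 479]);
translate([2053, 1797, 0]) cube([71, 71, 479]);
translate([224, 454, 259]) cube([1829, 32, 197]);
translate([224, 1836, 259]) cube([1829, 32, 197]);
translate([153, 525, 259]) cube([32, 1272, 197]);
translate([2092, 525, 259]) cube([32, 1272, 197]);
translate([351, 454, 456]) cube([62, 1414, 22]);
translate([540, 454, 456]) cube([62, 1414, 22]);
translate([729, 454, 456]) cube([62, 1414, 22]);
translate([918, 454, 456]) cube([62, 1414, 22]);
translate([1107, 454, 456]) cube([62, 1414, 22]);
translate([1296, 454, 456]) cube([62, 1414, 22]);
translate([1485, 454, 456]) cube([62, 1414, 22]);
translate([1674, 454, 456]) cube([62, 1414, 22]);
translate([1863, 454, 456]) cube([62, 1414, 22]);


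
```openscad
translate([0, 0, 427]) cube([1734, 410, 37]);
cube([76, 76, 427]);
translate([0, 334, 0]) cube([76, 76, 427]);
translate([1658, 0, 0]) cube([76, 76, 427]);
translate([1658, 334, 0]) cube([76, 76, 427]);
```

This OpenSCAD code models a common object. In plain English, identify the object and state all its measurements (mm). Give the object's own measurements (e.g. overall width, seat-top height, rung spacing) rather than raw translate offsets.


A bench: a 1734×410 mm seat slab, 37 mm thick, top at z = 464 mm, on four 76×76 mm square legs flush with the seat corners and standing on z = 0.


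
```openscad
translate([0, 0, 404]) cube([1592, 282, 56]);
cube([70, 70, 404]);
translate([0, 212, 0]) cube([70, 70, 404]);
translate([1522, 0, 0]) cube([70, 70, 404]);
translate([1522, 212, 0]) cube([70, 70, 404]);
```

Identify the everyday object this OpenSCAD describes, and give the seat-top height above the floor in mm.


A bench. The seat-top height is 460 mm.

A long slab on four corner posts — a bench. The slab sits at z = 404 with thickness 56, so the top is 404 + 56 = 460 mm.


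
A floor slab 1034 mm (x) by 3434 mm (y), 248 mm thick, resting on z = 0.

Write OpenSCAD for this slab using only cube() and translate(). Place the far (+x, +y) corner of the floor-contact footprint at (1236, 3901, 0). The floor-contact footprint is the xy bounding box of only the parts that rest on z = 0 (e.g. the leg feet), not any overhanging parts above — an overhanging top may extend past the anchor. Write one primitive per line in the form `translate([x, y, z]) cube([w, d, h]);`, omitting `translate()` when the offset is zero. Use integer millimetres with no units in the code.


translate([202, 467, 0]) cube([1034, 3434, 248]);


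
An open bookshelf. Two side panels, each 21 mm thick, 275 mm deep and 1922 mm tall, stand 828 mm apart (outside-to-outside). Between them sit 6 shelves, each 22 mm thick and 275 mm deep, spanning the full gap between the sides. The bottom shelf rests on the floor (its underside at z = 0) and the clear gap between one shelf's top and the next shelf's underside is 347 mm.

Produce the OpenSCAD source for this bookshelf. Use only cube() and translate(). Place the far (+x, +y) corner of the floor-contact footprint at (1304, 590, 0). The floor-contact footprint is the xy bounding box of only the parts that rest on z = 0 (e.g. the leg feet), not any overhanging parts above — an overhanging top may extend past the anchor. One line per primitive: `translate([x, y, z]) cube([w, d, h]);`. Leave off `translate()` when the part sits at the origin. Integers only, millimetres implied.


translate([476, 315, 0]) cube([21, 275, 1922]);
translate([1283, 315, 0]) cube([21, 275, 1922]);
translate([497, 315, 0]) cube([786, 275, 22]);
translate([497, 315, 369]) cube([786, 275, 22]);
translate([497, 315, 738]) cube([786, 275, 22]);
translate([497, 315, 1107]) cube([786, 275, 22]);
translate([497, 315, 1476]) cube([786, 275, 22]);
translate([497, 315, 1845]) cube([786, 275, 22]);


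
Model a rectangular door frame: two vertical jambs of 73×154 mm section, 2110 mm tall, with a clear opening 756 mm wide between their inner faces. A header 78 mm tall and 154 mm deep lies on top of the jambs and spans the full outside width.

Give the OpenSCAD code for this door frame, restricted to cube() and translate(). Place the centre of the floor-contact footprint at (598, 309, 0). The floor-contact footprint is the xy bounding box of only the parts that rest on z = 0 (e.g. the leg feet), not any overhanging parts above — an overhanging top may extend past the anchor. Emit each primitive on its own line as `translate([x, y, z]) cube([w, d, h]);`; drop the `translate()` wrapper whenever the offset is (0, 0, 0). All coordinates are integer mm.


translate([147, 232, 0]) cube([73, 154, 2110]);
translate([976, 232, 0]) cube([73, 154, 2110]);
translate([147, 232, 2110]) cube([902, 154, 78]);


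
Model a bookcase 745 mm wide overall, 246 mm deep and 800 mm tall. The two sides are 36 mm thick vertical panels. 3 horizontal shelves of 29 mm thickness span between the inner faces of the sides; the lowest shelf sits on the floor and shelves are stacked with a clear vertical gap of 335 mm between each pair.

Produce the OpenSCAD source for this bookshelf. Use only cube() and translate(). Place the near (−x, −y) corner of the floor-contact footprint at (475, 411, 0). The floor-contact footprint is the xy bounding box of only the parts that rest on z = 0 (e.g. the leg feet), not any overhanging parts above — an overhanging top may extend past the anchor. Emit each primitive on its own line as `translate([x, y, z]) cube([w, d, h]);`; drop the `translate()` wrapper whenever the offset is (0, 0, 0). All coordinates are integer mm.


translate([475, 411, 0]) cube([36, 246, 800]);
translate([1184, 411, 0]) cube([36, 246, 800]);
translate([511, 411, 0]) cube([673, 246, 29]);
translate([511, 411, 364]) cube([673, 246, 29]);
translate([511, 411, 728]) cube([673, 246, 29]);


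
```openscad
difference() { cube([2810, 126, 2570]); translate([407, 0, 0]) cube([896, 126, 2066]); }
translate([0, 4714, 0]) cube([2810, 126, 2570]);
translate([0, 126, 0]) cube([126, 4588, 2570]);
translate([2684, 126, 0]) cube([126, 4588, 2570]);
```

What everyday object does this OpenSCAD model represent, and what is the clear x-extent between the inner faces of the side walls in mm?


A single room. The interior width is 2558 mm.

Four walls enclosing a rectangle with a door in the front wall — a room. Outside width 2810 minus two 126 mm walls gives 2558 mm.


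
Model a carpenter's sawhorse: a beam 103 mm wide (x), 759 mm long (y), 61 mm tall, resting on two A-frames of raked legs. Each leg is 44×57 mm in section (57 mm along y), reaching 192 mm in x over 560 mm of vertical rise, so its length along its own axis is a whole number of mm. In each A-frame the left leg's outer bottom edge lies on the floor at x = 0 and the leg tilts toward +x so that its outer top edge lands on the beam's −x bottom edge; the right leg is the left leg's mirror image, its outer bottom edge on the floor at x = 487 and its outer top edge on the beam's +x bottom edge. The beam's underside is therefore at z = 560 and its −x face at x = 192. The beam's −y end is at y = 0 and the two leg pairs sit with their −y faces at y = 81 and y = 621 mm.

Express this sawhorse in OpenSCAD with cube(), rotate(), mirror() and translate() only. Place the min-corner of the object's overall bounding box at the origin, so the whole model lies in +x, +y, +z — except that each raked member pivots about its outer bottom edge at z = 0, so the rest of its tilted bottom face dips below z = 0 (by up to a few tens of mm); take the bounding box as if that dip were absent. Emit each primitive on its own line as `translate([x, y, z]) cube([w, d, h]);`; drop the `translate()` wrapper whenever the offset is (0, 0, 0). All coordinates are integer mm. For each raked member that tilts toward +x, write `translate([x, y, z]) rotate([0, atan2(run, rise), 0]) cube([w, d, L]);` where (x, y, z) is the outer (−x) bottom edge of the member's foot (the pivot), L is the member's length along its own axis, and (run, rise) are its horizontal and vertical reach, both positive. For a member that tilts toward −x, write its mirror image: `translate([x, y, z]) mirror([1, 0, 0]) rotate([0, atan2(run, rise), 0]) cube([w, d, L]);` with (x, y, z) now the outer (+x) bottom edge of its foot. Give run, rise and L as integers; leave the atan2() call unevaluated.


translate([192, 0, 560]) cube([103, 759, 61]);
translate([0, 81, 0]) rotate([0, atan2(192, 560), 0]) cube([44, 57, 592]);
translate([487, 81, 0]) mirror([1, 0, 0]) rotate([0, atan2(192, 560), 0]) cube([44, 57, 592]);
translate([0, 621, 0]) rotate([0, atan2(192, 560), 0]) cube([44, 57, 592]);
translate([487, 621, 0]) mirror([1, 0, 0]) rotate([0, atan2(192, 560), 0]) cube([44, 57, 592]);
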